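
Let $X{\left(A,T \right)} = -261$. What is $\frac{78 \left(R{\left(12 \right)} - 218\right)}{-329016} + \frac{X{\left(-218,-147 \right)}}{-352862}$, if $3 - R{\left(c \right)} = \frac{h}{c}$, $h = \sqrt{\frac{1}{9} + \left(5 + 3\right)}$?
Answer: $\frac{500280743}{9674770316} + \frac{13 \sqrt{73}}{1974096} \approx 0.051766$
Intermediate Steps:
$h = \frac{\sqrt{73}}{3}$ ($h = \sqrt{\frac{1}{9} + 8} = \sqrt{\frac{73}{9}} = \frac{\sqrt{73}}{3} \approx 2.848$)
$R{\left(c \right)} = 3 - \frac{\sqrt{73}}{3 c}$ ($R{\left(c \right)} = 3 - \frac{\frac{1}{3} \sqrt{73}}{c} = 3 - \frac{\sqrt{73}}{3 c}$)
$\frac{78 \left(R{\left(12 \right)} - 218\right)}{-329016} + \frac{X{\left(-218,-147 \right)}}{-352862} = \frac{78 \left(\left(3 - \frac{\sqrt{73}}{3 \cdot 12}\right) - 218\right)}{-329016} - \frac{261}{-352862} = 78 \left(\left(3 - \frac{1}{3} \sqrt{73} \cdot \frac{1}{12}\right) - 218\right) \left(- \frac{1}{329016}\right) - - \frac{261}{352862} = 78 \left(\left(3 - \frac{\sqrt{73}}{36}\right) - 218\right) \left(- \frac{1}{329016}\right) + \frac{261}{352862} = 78 \left(-215 - \frac{\sqrt{73}}{36}\right) \left(- \frac{1}{329016}\right) + \frac{261}{352862} = \left(-16770 - \frac{13 \sqrt{73}}{6}\right) \left(- \frac{1}{329016}\right) + \frac{261}{352862} = \left(\frac{2795}{54836} + \frac{13 \sqrt{73}}{1974096}\right) + \frac{261}{352862} = \frac{500280743}{9674770316} + \frac{13 \sqrt{73}}{1974096}$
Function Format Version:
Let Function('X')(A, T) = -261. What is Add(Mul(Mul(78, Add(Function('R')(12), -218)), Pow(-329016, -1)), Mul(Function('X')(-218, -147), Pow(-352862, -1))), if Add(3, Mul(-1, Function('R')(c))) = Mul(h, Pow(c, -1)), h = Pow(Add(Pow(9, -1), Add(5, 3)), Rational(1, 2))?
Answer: Add(Rational(500280743, 9674770316), Mul(Rational(13, 1974096), Pow(73, Rational(1, 2)))) ≈ 0.051766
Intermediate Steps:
h = Mul(Rational(1, 3), Pow(73, Rational(1, 2))) (h = Pow(Add(Rational(1, 9), 8), Rational(1, 2)) = Pow(Rational(73, 9), Rational(1, 2)) = Mul(Rational(1, 3), Pow(73, Rational(1, 2))) ≈ 2.8480)
Function('R')(c) = Add(3, Mul(Rational(-1, 3), Pow(73, Rational(1, 2)), Pow(c, -1))) (Function('R')(c) = Add(3, Mul(-1, Mul(Mul(Rational(1, 3), Pow(73, Rational(1, 2))), Pow(c, -1)))) = Add(3, Mul(-1, Mul(Rational(1, 3), Pow(73, Rational(1, 2)), Pow(c, -1)))) = Add(3, Mul(Rational(-1, 3), Pow(73, Rational(1, 2)), Pow(c, -1))))
Add(Mul(Mul(78, Add(Function('R')(12), -218)), Pow(-329016, -1)), Mul(Function('X')(-218, -147), Pow(-352862, -1))) = Add(Mul(Mul(78, Add(Add(3, Mul(Rational(-1, 3), Pow(73, Rational(1, 2)), Pow(12, -1))), -218)), Pow(-329016, -1)), Mul(-261, Pow(-352862, -1))) = Add(Mul(Mul(78, Add(Add(3, Mul(Rational(-1, 3), Pow(73, Rational(1, 2)), Rational(1, 12))), -218)), Rational(-1, 329016)), Mul(-261, Rational(-1, 352862))) = Add(Mul(Mul(78, Add(Add(3, Mul(Rational(-1, 36), Pow(73, Rational(1, 2)))), -218)), Rational(-1, 329016)), Rational(261, 352862)) = Add(Mul(Mul(78, Add(-215, Mul(Rational(-1, 36), Pow(73, Rational(1, 2))))), Rational(-1, 329016)), Rational(261, 352862)) = Add(Mul(Add(-16770, Mul(Rational(-13, 6), Pow(73, Rational(1, 2)))), Rational(-1, 329016)), Rational(261, 352862)) = Add(Add(Rational(2795, 54836), Mul(Rational(13, 1974096), Pow(73, Rational(1, 2)))), Rational(261, 352862)) = Add(Rational(500280743, 9674770316), Mul(Rational(13, 1974096), Pow(73, Rational(1, 2))))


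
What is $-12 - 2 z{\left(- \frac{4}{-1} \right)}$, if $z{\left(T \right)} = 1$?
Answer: $-14$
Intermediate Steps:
$-12 - 2 z{\left(- \frac{4}{-1} \right)} = -12 - 2 = -14$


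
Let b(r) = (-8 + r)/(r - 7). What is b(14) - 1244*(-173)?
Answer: 1506490/7 ≈ 2.1521e+5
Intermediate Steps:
b(r) = (-8 + r)/(-7 + r)
b(14) - 1244*(-173) = (-8 + 14)/(-7 + 14) - 1244*(-173) = 6/7 + 215212 = 1506490/7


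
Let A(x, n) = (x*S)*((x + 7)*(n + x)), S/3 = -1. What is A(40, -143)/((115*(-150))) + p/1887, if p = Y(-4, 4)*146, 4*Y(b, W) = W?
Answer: -36455918/1085025 ≈ -33.599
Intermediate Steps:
Y(b, W) = W/4
p = 146 (p = ((1/4)*4)*146 = 1*146 = 146)
S = -3 (S = 3*(-1) = -3)
A(x, n) = -3*x*(7 + x)*(n + x) (A(x, n) = (x*(-3))*((x + 7)*(n + x)) = (-3*x)*((7 + x)*(n + x)) = -3*x*(7 + x)*(n + x))
A(40, -143)/((115*(-150))) + p/1887 = (-3*40*(40**2 + 7*(-143) + 7*40 - 143*40))/((115*(-150))) + 146/1887 = -3*40*(1600 - 1001 + 280 - 5720)/(-17250) + 146*(1/1887) = -3*40*(-4841)*(-1/17250) + 146/1887 = 580920*(-1/17250) + 146/1887 = -19364/575 + 146/1887 = -36455918/1085025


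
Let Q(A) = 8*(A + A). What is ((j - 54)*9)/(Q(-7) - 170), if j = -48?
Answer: 153/47 ≈ 3.2553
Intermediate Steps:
Q(A) = 16*A (Q(A) = 8*(2*A) = 16*A)
((j - 54)*9)/(Q(-7) - 170) = ((-48 - 54)*9)/(16*(-7) - 170) = (-102*9)/(-112 - 170) = -918/(-282) = -918*(-1/282) = 153/47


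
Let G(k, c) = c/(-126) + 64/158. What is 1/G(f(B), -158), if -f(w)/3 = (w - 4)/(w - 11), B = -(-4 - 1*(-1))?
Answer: 4977/8257 ≈ 0.60276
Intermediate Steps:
B = 3 (B = -(-4 + 1) = -1*(-3) = 3)
f(w) = -3*(-4 + w)/(-11 + w) (f(w) = -3*(w - 4)/(w - 11) = -3*(-4 + w)/(-11 + w))
G(k, c) = 32/79 - c/126 (G(k, c) = c*(-1/126) + 64*(1/158) = -c/126 + 32/79 = 32/79 - c/126)
1/G(f(B), -158) = 1/(32/79 - 1/126*(-158)) = 1/(32/79 + 79/63) = 1/(8257/4977) = 4977/8257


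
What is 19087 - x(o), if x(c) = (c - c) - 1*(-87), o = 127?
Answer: 19000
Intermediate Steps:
x(c) = 87 (x(c) = 0 + 87 = 87)
19087 - x(o) = 19087 - 1*87 = 19087 - 87 = 19000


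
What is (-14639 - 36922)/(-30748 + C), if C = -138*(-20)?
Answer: 51561/27988 ≈ 1.8423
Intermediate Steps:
C = 2760
(-14639 - 36922)/(-30748 + C) = (-14639 - 36922)/(-30748 + 2760) = -51561/(-27988) = -51561*(-1/27988) = 51561/27988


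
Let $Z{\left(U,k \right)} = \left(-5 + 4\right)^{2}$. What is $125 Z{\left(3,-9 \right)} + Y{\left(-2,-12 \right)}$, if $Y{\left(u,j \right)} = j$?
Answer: $113$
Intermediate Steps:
$Z{\left(U,k \right)} = 1$ ($Z{\left(U,k \right)} = \left(-1\right)^{2} = 1$)
$125 Z{\left(3,-9 \right)} + Y{\left(-2,-12 \right)} = 125 \cdot 1 - 12 = 125 - 12 = 113$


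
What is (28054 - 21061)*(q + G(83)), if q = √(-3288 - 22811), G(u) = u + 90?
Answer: 1209789 + 6993*I*√26099 ≈ 1.2098e+6 + 1.1297e+6*I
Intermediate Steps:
G(u) = 90 + u
q = I*√26099 (q = √(-26099) = I*√26099 ≈ 161.55*I)
(28054 - 21061)*(q + G(83)) = (28054 - 21061)*(I*√26099 + (90 + 83)) = 6993*(I*√26099 + 173) = 6993*(173 + I*√26099) = 1209789 + 6993*I*√26099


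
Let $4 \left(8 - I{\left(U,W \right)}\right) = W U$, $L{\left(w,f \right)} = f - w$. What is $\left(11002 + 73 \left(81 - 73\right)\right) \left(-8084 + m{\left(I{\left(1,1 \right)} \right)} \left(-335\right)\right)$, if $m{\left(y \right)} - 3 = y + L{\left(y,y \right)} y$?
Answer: $- \frac{270770613}{2} \approx -1.3539 \cdot 10^{8}$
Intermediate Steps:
$I{\left(U,W \right)} = 8 - \frac{U W}{4}$ ($I{\left(U,W \right)} = 8 - \frac{W U}{4} = 8 - \frac{U W}{4}$)
$m{\left(y \right)} = 3 + y$ ($m{\left(y \right)} = 3 + \left(y + \left(y - y\right) y\right) = 3 + \left(y + 0 y\right) = 3 + \left(y + 0\right) = 3 + y$)
$\left(11002 + 73 \left(81 - 73\right)\right) \left(-8084 + m{\left(I{\left(1,1 \right)} \right)} \left(-335\right)\right) = \left(11002 + 73 \left(81 - 73\right)\right) \left(-8084 + \left(3 + \left(8 - \frac{1}{4} \cdot 1\right)\right) \left(-335\right)\right) = \left(11002 + 73 \cdot 8\right) \left(-8084 + \left(3 + \left(8 - \frac{1}{4}\right)\right) \left(-335\right)\right) = \left(11002 + 584\right) \left(-8084 + \left(3 + \frac{31}{4}\right) \left(-335\right)\right) = 11586 \left(-8084 + \frac{43}{4} \left(-335\right)\right) = 11586 \left(-8084 - \frac{14405}{4}\right) = 11586 \left(- \frac{46741}{4}\right) = - \frac{270770613}{2}$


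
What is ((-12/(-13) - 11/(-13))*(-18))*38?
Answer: -15732/13 ≈ -1210.2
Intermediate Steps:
((-12/(-13) - 11/(-13))*(-18))*38 = ((-12*(-1/13) - 11*(-1/13))*(-18))*38 = ((12/13 + 11/13)*(-18))*38 = ((23/13)*(-18))*38 = -414/13*38 = -15732/13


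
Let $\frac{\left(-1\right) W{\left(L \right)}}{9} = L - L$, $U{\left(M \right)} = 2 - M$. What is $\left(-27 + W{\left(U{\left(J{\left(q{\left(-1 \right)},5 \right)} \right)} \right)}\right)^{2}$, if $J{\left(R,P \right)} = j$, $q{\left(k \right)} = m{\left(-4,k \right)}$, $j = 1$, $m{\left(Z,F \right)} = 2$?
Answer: $729$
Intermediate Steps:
$q{\left(k \right)} = 2$
$J{\left(R,P \right)} = 1$
$W{\left(L \right)} = 0$ ($W{\left(L \right)} = - 9 \left(L - L\right) = \left(-9\right) 0 = 0$)
$\left(-27 + W{\left(U{\left(J{\left(q{\left(-1 \right)},5 \right)} \right)} \right)}\right)^{2} = \left(-27 + 0\right)^{2} = \left(-27\right)^{2} = 729$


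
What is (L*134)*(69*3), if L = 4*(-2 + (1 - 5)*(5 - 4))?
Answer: -665712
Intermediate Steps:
L = -24 (L = 4*(-2 - 4*1) = 4*(-2 - 4) = 4*(-6) = -24)
(L*134)*(69*3) = (-24*134)*(69*3) = -3216*207 = -665712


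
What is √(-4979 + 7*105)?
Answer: 2*I*√1061 ≈ 65.146*I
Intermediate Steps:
√(-4979 + 7*105) = √(-4979 + 735) = √(-4244) = 2*I*√1061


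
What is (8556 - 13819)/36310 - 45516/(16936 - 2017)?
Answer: -577068219/180569630 ≈ -3.1958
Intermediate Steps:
(8556 - 13819)/36310 - 45516/(16936 - 2017) = -5263*1/36310 - 45516/14919 = -5263/36310 - 45516*1/14919 = -5263/36310 - 15172/4973 = -577068219/180569630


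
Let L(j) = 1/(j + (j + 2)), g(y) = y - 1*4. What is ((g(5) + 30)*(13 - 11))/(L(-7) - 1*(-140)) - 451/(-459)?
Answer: 1098725/770661 ≈ 1.4257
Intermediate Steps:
g(y) = -4 + y (g(y) = y - 4 = -4 + y)
L(j) = 1/(2 + 2*j) (L(j) = 1/(j + (2 + j)) = 1/(2 + 2*j))
((g(5) + 30)*(13 - 11))/(L(-7) - 1*(-140)) - 451/(-459) = (((-4 + 5) + 30)*(13 - 11))/(1/(2*(1 - 7)) - 1*(-140)) - 451/(-459) = ((1 + 30)*2)/((½)/(-6) + 140) - 451*(-1/459) = (31*2)/((½)*(-⅙) + 140) + 451/459 = 62/(-1/12 + 140) + 451/459 = 62/(1679/12) + 451/459 = 62*(12/1679) + 451/459 = 744/1679 + 451/459 = 1098725/770661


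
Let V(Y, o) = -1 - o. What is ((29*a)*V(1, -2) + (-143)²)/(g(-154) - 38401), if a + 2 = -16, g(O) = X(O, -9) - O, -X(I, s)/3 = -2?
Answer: -19927/38241 ≈ -0.52109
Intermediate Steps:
X(I, s) = 6 (X(I, s) = -3*(-2) = 6)
g(O) = 6 - O
a = -18 (a = -2 - 16 = -18)
((29*a)*V(1, -2) + (-143)²)/(g(-154) - 38401) = ((29*(-18))*(-1 - 1*(-2)) + (-143)²)/((6 - 1*(-154)) - 38401) = (-522*(-1 + 2) + 20449)/((6 + 154) - 38401) = (-522*1 + 20449)/(160 - 38401) = (-522 + 20449)/(-38241) = 19927*(-1/38241) = -19927/38241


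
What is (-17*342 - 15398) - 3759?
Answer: -24971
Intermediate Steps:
(-17*342 - 15398) - 3759 = (-5814 - 15398) - 3759 = -21212 - 3759 = -24971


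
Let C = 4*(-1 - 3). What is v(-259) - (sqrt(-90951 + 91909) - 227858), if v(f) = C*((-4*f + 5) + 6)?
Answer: 211106 - sqrt(958) ≈ 2.1108e+5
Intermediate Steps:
C = -16 (C = 4*(-4) = -16)
v(f) = -176 + 64*f (v(f) = -16*((-4*f + 5) + 6) = -16*((5 - 4*f) + 6) = -16*(11 - 4*f) = -176 + 64*f)
v(-259) - (sqrt(-90951 + 91909) - 227858) = (-176 + 64*(-259)) - (sqrt(-90951 + 91909) - 227858) = (-176 - 16576) - (sqrt(958) - 227858) = -16752 - (-227858 + sqrt(958)) = -16752 + (227858 - sqrt(958)) = 211106 - sqrt(958)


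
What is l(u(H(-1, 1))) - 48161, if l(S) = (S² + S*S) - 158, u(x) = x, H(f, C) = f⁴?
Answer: -48317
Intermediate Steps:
l(S) = -158 + 2*S² (l(S) = (S² + S²) - 158 = 2*S² - 158 = -158 + 2*S²)
l(u(H(-1, 1))) - 48161 = (-158 + 2*((-1)⁴)²) - 48161 = (-158 + 2*1²) - 48161 = (-158 + 2*1) - 48161 = (-158 + 2) - 48161 = -156 - 48161 = -48317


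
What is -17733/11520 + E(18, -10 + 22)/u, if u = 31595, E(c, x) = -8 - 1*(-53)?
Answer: -37317049/24264960 ≈ -1.5379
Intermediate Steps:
E(c, x) = 45 (E(c, x) = -8 + 53 = 45)
-17733/11520 + E(18, -10 + 22)/u = -17733/11520 + 45/31595 = -17733*1/11520 + 45*(1/31595) = -5911/3840 + 9/6319 = -37317049/24264960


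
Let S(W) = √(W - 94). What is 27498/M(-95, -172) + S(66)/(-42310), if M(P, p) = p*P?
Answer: 13749/8170 - I*√7/21155 ≈ 1.6829 - 0.00012506*I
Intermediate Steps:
S(W) = √(-94 + W)
M(P, p) = P*p
27498/M(-95, -172) + S(66)/(-42310) = 27498/((-95*(-172))) + √(-94 + 66)/(-42310) = 27498/16340 + √(-28)*(-1/42310) = 27498*(1/16340) + (2*I*√7)*(-1/42310) = 13749/8170 - I*√7/21155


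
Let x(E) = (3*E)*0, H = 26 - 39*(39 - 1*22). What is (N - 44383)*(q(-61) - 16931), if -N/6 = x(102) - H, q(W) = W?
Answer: 819099360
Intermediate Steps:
H = -637 (H = 26 - 39*(39 - 22) = 26 - 39*17 = 26 - 663 = -637)
x(E) = 0
N = -3822 (N = -6*(0 - 1*(-637)) = -6*(0 + 637) = -6*637 = -3822)
(N - 44383)*(q(-61) - 16931) = (-3822 - 44383)*(-61 - 16931) = -48205*(-16992) = 819099360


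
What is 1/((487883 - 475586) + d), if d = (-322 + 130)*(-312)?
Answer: 1/72201 ≈ 1.3850e-5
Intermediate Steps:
d = 59904 (d = -192*(-312) = 59904)
1/((487883 - 475586) + d) = 1/((487883 - 475586) + 59904) = 1/(12297 + 59904) = 1/72201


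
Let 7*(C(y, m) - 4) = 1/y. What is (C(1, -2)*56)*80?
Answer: 18560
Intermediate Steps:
C(y, m) = 4 + 1/(7*y)
(C(1, -2)*56)*80 = ((4 + (⅐)/1)*56)*80 = ((4 + (⅐)*1)*56)*80 = ((4 + ⅐)*56)*80 = ((29/7)*56)*80 = 232*80 = 18560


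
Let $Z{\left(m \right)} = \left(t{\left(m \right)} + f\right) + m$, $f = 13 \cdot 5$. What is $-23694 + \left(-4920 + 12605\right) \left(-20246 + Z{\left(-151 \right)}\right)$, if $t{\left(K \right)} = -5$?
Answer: $-156313539$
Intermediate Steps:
$f = 65$
$Z{\left(m \right)} = 60 + m$ ($Z{\left(m \right)} = \left(-5 + 65\right) + m = 60 + m$)
$-23694 + \left(-4920 + 12605\right) \left(-20246 + Z{\left(-151 \right)}\right) = -23694 + \left(-4920 + 12605\right) \left(-20246 + \left(60 - 151\right)\right) = -23694 + 7685 \left(-20246 - 91\right) = -23694 + 7685 \left(-20337\right) = -23694 - 156289845 = -156313539$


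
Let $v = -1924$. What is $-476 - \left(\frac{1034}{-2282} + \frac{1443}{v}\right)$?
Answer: $- \frac{2166973}{4564} \approx -474.8$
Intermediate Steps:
$-476 - \left(\frac{1034}{-2282} + \frac{1443}{v}\right) = -476 - \left(\frac{1034}{-2282} + \frac{1443}{-1924}\right) = -476 - \left(1034 \left(- \frac{1}{2282}\right) + 1443 \left(- \frac{1}{1924}\right)\right) = -476 - \left(- \frac{517}{1141} - \frac{3}{4}\right) = -476 - - \frac{5491}{4564} = -476 + \frac{5491}{4564} = - \frac{2166973}{4564}$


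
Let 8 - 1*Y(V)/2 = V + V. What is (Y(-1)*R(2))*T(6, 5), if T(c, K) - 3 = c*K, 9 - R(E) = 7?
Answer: 1320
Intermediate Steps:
Y(V) = 16 - 4*V (Y(V) = 16 - 2*(V + V) = 16 - 4*V)
R(E) = 2 (R(E) = 9 - 1*7 = 9 - 7 = 2)
T(c, K) = 3 + K*c (T(c, K) = 3 + c*K = 3 + K*c)
(Y(-1)*R(2))*T(6, 5) = ((16 - 4*(-1))*2)*(3 + 5*6) = ((16 + 4)*2)*(3 + 30) = (20*2)*33 = 40*33 = 1320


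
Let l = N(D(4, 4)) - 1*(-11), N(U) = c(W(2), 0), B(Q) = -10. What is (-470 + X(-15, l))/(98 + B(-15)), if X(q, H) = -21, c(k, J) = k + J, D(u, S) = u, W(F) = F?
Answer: -491/88 ≈ -5.5795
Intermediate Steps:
c(k, J) = J + k
N(U) = 2 (N(U) = 0 + 2 = 2)
l = 13 (l = 2 - 1*(-11) = 2 + 11 = 13)
(-470 + X(-15, l))/(98 + B(-15)) = (-470 - 21)/(98 - 10) = -491/88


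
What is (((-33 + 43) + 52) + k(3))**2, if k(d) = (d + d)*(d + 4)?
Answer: 10816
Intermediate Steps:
k(d) = 2*d*(4 + d) (k(d) = (2*d)*(4 + d) = 2*d*(4 + d))
(((-33 + 43) + 52) + k(3))**2 = (((-33 + 43) + 52) + 2*3*(4 + 3))**2 = ((10 + 52) + 2*3*7)**2 = (62 + 42)**2 = 104**2 = 10816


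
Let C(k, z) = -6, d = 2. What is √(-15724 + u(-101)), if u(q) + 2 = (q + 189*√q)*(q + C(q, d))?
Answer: √(-4919 - 20223*I*√101) ≈ 314.94 - 322.66*I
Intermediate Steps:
u(q) = -2 + (-6 + q)*(q + 189*√q) (u(q) = -2 + (q + 189*√q)*(q - 6) = -2 + (q + 189*√q)*(-6 + q) = -2 + (-6 + q)*(q + 189*√q))
√(-15724 + u(-101)) = √(-15724 + (-2 + (-101)² - 1134*I*√101 - 6*(-101) + 189*(-101)^(3/2))) = √(-15724 + (-2 + 10201 - 1134*I*√101 + 606 + 189*(-101*I*√101))) = √(-15724 + (-2 + 10201 - 1134*I*√101 + 606 - 19089*I*√101)) = √(-15724 + (10805 - 20223*I*√101)) = √(-4919 - 20223*I*√101)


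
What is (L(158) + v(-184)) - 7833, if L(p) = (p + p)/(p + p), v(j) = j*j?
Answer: 26024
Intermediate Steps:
v(j) = j²
L(p) = 1 (L(p) = (2*p)/((2*p)) = (2*p)*(1/(2*p)) = 1)
(L(158) + v(-184)) - 7833 = (1 + (-184)²) - 7833 = (1 + 33856) - 7833 = 33857 - 7833 = 26024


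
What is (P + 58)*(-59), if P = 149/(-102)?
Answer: -340253/102 ≈ -3335.8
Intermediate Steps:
P = -149/102 (P = 149*(-1/102) = -149/102 ≈ -1.4608)
(P + 58)*(-59) = (-149/102 + 58)*(-59) = (5767/102)*(-59) = -340253/102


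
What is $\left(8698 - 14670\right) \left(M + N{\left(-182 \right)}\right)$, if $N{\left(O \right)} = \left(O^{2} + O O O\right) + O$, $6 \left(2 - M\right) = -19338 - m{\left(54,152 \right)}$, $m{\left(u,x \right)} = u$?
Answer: $35786565024$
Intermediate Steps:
$M = 3234$ ($M = 2 - \frac{-19338 - 54}{6} = 2 - -3232 = 2 + 3232 = 3234$)
$N{\left(O \right)} = O + O^{2} + O^{3}$ ($N{\left(O \right)} = \left(O^{2} + O^{2} O\right) + O = \left(O^{2} + O^{3}\right) + O = O + O^{2} + O^{3}$)
$\left(8698 - 14670\right) \left(M + N{\left(-182 \right)}\right) = \left(8698 - 14670\right) \left(3234 - 182 \left(1 - 182 + \left(-182\right)^{2}\right)\right) = - 5972 \left(3234 - 182 \left(1 - 182 + 33124\right)\right) = - 5972 \left(3234 - 5995626\right) = \left(-5972\right) \left(-5992392\right) = 35786565024$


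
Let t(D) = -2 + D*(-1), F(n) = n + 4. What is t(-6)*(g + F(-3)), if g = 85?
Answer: 344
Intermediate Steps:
F(n) = 4 + n
t(D) = -2 - D
t(-6)*(g + F(-3)) = (-2 - 1*(-6))*(85 + (4 - 3)) = (-2 + 6)*(85 + 1) = 4*86 = 344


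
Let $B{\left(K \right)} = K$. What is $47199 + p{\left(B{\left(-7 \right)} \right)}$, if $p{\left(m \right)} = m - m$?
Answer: $47199$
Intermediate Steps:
$p{\left(m \right)} = 0$
$47199 + p{\left(B{\left(-7 \right)} \right)} = 47199 + 0 = 47199$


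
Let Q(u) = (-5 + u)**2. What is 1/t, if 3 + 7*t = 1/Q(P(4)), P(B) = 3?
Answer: -28/11 ≈ -2.5455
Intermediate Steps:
t = -11/28 (t = -3/7 + 1/(7*((-5 + 3)**2)) = -3/7 + 1/(7*((-2)**2)) = -3/7 + (1/7)/4 = -3/7 + (1/7)*(1/4) = -3/7 + 1/28 = -11/28 ≈ -0.39286)
1/t = 1/(-11/28) = -28/11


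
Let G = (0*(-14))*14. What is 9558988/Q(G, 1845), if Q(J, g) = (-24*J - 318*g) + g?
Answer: -9558988/584865 ≈ -16.344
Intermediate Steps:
G = 0 (G = 0*14 = 0)
Q(J, g) = -317*g - 24*J (Q(J, g) = (-318*g - 24*J) + g = -317*g - 24*J)
9558988/Q(G, 1845) = 9558988/(-317*1845 - 24*0) = 9558988/(-584865 + 0) = 9558988/(-584865) = 9558988*(-1/584865) = -9558988/584865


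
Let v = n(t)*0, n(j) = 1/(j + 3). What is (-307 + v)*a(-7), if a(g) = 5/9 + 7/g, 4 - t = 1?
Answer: 1228/9 ≈ 136.44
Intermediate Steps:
t = 3 (t = 4 - 1*1 = 4 - 1 = 3)
n(j) = 1/(3 + j)
a(g) = 5/9 + 7/g (a(g) = 5*(⅑) + 7/g = 5/9 + 7/g)
v = 0 (v = 0/(3 + 3) = 0/6 = (⅙)*0 = 0)
(-307 + v)*a(-7) = (-307 + 0)*(5/9 + 7/(-7)) = -307*(5/9 + 7*(-⅐)) = -307*(5/9 - 1) = -307*(-4/9) = 1228/9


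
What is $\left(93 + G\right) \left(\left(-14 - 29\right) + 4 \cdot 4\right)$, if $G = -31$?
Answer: $-1674$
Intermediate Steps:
$\left(93 + G\right) \left(\left(-14 - 29\right) + 4 \cdot 4\right) = \left(93 - 31\right) \left(\left(-14 - 29\right) + 4 \cdot 4\right) = 62 \left(-43 + 16\right) = 62 \left(-27\right) = -1674$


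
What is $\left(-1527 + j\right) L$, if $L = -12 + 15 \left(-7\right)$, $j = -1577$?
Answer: $363168$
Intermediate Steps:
$L = -117$ ($L = -12 - 105 = -117$)
$\left(-1527 + j\right) L = \left(-1527 - 1577\right) \left(-117\right) = \left(-3104\right) \left(-117\right) = 363168$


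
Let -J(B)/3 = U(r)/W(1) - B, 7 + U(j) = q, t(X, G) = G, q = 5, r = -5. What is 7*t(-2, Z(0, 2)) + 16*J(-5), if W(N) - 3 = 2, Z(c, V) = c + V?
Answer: -1034/5 ≈ -206.80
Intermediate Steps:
Z(c, V) = V + c
U(j) = -2 (U(j) = -7 + 5 = -2)
W(N) = 5 (W(N) = 3 + 2 = 5)
J(B) = 6/5 + 3*B (J(B) = -3*(-2/5 - B) = -3*(-2*⅕ - B) = -3*(-⅖ - B) = 6/5 + 3*B)
7*t(-2, Z(0, 2)) + 16*J(-5) = 7*(2 + 0) + 16*(6/5 + 3*(-5)) = 7*2 + 16*(6/5 - 15) = 14 + 16*(-69/5) = 14 - 1104/5 = -1034/5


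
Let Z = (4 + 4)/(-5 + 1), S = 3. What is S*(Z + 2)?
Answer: 0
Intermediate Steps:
Z = -2 (Z = 8/(-4) = 8*(-¼) = -2)
S*(Z + 2) = 3*(-2 + 2) = 3*0 = 0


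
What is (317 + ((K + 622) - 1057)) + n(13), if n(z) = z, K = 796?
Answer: 691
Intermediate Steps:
(317 + ((K + 622) - 1057)) + n(13) = (317 + ((796 + 622) - 1057)) + 13 = (317 + (1418 - 1057)) + 13 = (317 + 361) + 13 = 678 + 13 = 691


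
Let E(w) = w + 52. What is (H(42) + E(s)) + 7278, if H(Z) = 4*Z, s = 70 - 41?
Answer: 7527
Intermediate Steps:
s = 29
E(w) = 52 + w
(H(42) + E(s)) + 7278 = (4*42 + (52 + 29)) + 7278 = (168 + 81) + 7278 = 249 + 7278 = 7527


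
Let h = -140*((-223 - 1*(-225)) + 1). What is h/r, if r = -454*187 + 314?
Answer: 105/21146 ≈ 0.0049655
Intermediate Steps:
h = -420 (h = -140*((-223 + 225) + 1) = -140*(2 + 1) = -140*3 = -420)
r = -84584 (r = -84898 + 314 = -84584)
h/r = -420/(-84584) = -420*(-1/84584) = 105/21146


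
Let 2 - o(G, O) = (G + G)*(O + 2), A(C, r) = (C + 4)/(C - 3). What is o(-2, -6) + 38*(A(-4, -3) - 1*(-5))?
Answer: 176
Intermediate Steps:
A(C, r) = (4 + C)/(-3 + C)
o(G, O) = 2 - 2*G*(2 + O) (o(G, O) = 2 - (G + G)*(O + 2) = 2 - 2*G*(2 + O))
o(-2, -6) + 38*(A(-4, -3) - 1*(-5)) = (2 - 4*(-2) - 2*(-2)*(-6)) + 38*((4 - 4)/(-3 - 4) - 1*(-5)) = (2 + 8 - 24) + 38*(0/(-7) + 5) = -14 + 38*(-⅐*0 + 5) = -14 + 38*(0 + 5) = -14 + 38*5 = -14 + 190 = 176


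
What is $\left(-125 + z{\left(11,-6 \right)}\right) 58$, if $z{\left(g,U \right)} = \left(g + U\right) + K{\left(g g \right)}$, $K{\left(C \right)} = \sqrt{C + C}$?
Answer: $-6960 + 638 \sqrt{2} \approx -6057.7$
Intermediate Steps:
$K{\left(C \right)} = \sqrt{2} \sqrt{C}$ ($K{\left(C \right)} = \sqrt{2 C} = \sqrt{2} \sqrt{C}$)
$z{\left(g,U \right)} = U + g + \sqrt{2} \sqrt{g^{2}}$ ($z{\left(g,U \right)} = \left(g + U\right) + \sqrt{2} \sqrt{g g} = \left(U + g\right) + \sqrt{2} \sqrt{g^{2}} = U + g + \sqrt{2} \sqrt{g^{2}}$)
$\left(-125 + z{\left(11,-6 \right)}\right) 58 = \left(-125 + \left(-6 + 11 + \sqrt{2} \sqrt{11^{2}}\right)\right) 58 = \left(-125 + \left(-6 + 11 + \sqrt{2} \sqrt{121}\right)\right) 58 = \left(-125 + \left(-6 + 11 + \sqrt{2} \cdot 11\right)\right) 58 = \left(-125 + \left(-6 + 11 + 11 \sqrt{2}\right)\right) 58 = \left(-125 + \left(5 + 11 \sqrt{2}\right)\right) 58 = \left(-120 + 11 \sqrt{2}\right) 58 = -6960 + 638 \sqrt{2}$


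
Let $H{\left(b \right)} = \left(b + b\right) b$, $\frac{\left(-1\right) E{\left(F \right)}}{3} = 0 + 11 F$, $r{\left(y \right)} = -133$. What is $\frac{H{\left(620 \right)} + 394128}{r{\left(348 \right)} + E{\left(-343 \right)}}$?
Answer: $\frac{581464}{5593} \approx 103.96$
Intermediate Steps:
$E{\left(F \right)} = - 33 F$ ($E{\left(F \right)} = - 3 \left(0 + 11 F\right) = - 3 \cdot 11 F = - 33 F$)
$H{\left(b \right)} = 2 b^{2}$ ($H{\left(b \right)} = 2 b b = 2 b^{2}$)
$\frac{H{\left(620 \right)} + 394128}{r{\left(348 \right)} + E{\left(-343 \right)}} = \frac{2 \cdot 620^{2} + 394128}{-133 - -11319} = \frac{2 \cdot 384400 + 394128}{-133 + 11319} = \frac{768800 + 394128}{11186} = 1162928 \cdot \frac{1}{11186} = \frac{581464}{5593}$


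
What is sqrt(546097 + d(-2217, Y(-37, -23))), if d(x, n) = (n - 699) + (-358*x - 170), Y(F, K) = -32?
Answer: 37*sqrt(978) ≈ 1157.1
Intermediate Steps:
d(x, n) = -869 + n - 358*x (d(x, n) = (-699 + n) + (-170 - 358*x) = -869 + n - 358*x)
sqrt(546097 + d(-2217, Y(-37, -23))) = sqrt(546097 + (-869 - 32 - 358*(-2217))) = sqrt(546097 + (-869 - 32 + 793686)) = sqrt(546097 + 792785) = sqrt(1338882) = 37*sqrt(978)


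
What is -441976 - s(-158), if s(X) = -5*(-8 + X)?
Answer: -442806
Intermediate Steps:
s(X) = 40 - 5*X
-441976 - s(-158) = -441976 - (40 - 5*(-158)) = -441976 - (40 + 790) = -441976 - 1*830 = -441976 - 830 = -442806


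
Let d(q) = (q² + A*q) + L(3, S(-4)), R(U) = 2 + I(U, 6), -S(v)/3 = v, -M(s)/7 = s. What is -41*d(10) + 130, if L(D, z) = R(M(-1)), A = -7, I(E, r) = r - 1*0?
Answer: -1428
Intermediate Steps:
M(s) = -7*s
I(E, r) = r (I(E, r) = r + 0 = r)
S(v) = -3*v
R(U) = 8 (R(U) = 2 + 6 = 8)
L(D, z) = 8
d(q) = 8 + q² - 7*q (d(q) = (q² - 7*q) + 8 = 8 + q² - 7*q)
-41*d(10) + 130 = -41*(8 + 10² - 7*10) + 130 = -41*(8 + 100 - 70) + 130 = -41*38 + 130 = -1558 + 130 = -1428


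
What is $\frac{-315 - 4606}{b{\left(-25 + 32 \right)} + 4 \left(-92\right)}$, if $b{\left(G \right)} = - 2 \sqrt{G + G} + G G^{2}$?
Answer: $\frac{123025}{569} - \frac{9842 \sqrt{14}}{569} \approx 151.49$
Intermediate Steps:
$b{\left(G \right)} = G^{3} - 2 \sqrt{2} \sqrt{G}$ ($b{\left(G \right)} = - 2 \sqrt{2 G} + G^{3} = - 2 \sqrt{2} \sqrt{G} + G^{3} = G^{3} - 2 \sqrt{2} \sqrt{G}$)
$\frac{-315 - 4606}{b{\left(-25 + 32 \right)} + 4 \left(-92\right)} = \frac{-315 - 4606}{\left(\left(-25 + 32\right)^{3} - 2 \sqrt{2} \sqrt{-25 + 32}\right) + 4 \left(-92\right)} = - \frac{4921}{\left(7^{3} - 2 \sqrt{2} \sqrt{7}\right) - 368} = - \frac{4921}{\left(343 - 2 \sqrt{14}\right) - 368} = - \frac{4921}{-25 - 2 \sqrt{14}}$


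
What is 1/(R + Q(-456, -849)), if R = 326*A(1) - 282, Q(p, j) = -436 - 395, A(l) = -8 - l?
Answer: -1/4047 ≈ -0.00024710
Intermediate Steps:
Q(p, j) = -831
R = -3216 (R = 326*(-8 - 1*1) - 282 = 326*(-8 - 1) - 282 = 326*(-9) - 282 = -2934 - 282 = -3216)
1/(R + Q(-456, -849)) = 1/(-3216 - 831) = 1/(-4047) = -1/4047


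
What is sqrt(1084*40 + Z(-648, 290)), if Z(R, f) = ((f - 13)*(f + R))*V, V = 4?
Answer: 6*I*sqrt(9814) ≈ 594.39*I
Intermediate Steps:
Z(R, f) = 4*(-13 + f)*(R + f) (Z(R, f) = ((f - 13)*(f + R))*4 = ((-13 + f)*(R + f))*4 = 4*(-13 + f)*(R + f))
sqrt(1084*40 + Z(-648, 290)) = sqrt(1084*40 + (-52*(-648) - 52*290 + 4*290**2 + 4*(-648)*290)) = sqrt(43360 + (33696 - 15080 + 4*84100 - 751680)) = sqrt(43360 + (33696 - 15080 + 336400 - 751680)) = sqrt(43360 - 396664) = sqrt(-353304) = 6*I*sqrt(9814)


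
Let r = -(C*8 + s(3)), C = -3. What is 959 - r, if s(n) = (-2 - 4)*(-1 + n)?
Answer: 923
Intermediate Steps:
s(n) = 6 - 6*n (s(n) = -6*(-1 + n) = 6 - 6*n)
r = 36 (r = -(-3*8 + (6 - 6*3)) = -(-24 + (6 - 18)) = -(-24 - 12) = -1*(-36) = 36)
959 - r = 959 - 1*36 = 959 - 36 = 923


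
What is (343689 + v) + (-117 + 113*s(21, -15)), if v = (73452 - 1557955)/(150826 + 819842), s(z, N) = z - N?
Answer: 337441539017/970668 ≈ 3.4764e+5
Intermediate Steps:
v = -1484503/970668 ≈ -1.5294
(343689 + v) + (-117 + 113*s(21, -15)) = (343689 - 1484503/970668) + (-117 + 113*(21 - 1*(-15))) = 333606429749/970668 + (-117 + 113*(21 + 15)) = 333606429749/970668 + (-117 + 113*36) = 333606429749/970668 + (-117 + 4068) = 333606429749/970668 + 3951 = 337441539017/970668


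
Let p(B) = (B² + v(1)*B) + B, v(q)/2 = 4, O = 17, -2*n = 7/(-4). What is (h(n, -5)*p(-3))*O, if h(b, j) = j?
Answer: 1530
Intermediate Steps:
n = 7/8 (n = -7/(2*(-4)) = -7*(-1)/(2*4) = -½*(-7/4) = 7/8 ≈ 0.87500)
v(q) = 8 (v(q) = 2*4 = 8)
p(B) = B² + 9*B (p(B) = (B² + 8*B) + B = B² + 9*B)
(h(n, -5)*p(-3))*O = -(-15)*(9 - 3)*17 = -(-15)*6*17 = -5*(-18)*17 = 90*17 = 1530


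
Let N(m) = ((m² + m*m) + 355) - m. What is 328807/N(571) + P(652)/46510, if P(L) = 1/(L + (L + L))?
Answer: 14956371997393/29651285331480 ≈ 0.50441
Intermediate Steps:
P(L) = 1/(3*L) (P(L) = 1/(L + 2*L) = 1/(3*L))
N(m) = 355 - m + 2*m² (N(m) = ((m² + m²) + 355) - m = (2*m² + 355) - m = (355 + 2*m²) - m = 355 - m + 2*m²)
328807/N(571) + P(652)/46510 = 328807/(355 - 1*571 + 2*571²) + ((⅓)/652)/46510 = 328807/(355 - 571 + 2*326041) + ((⅓)*(1/652))*(1/46510) = 328807/(355 - 571 + 652082) + (1/1956)*(1/46510) = 328807/651866 + 1/90973560 = 14956371997393/29651285331480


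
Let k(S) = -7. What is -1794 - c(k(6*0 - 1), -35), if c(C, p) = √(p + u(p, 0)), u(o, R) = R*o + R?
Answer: -1794 - I*√35 ≈ -1794.0 - 5.9161*I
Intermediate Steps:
u(o, R) = R + R*o
c(C, p) = √p (c(C, p) = √(p + 0*(1 + p)) = √(p + 0) = √p)
-1794 - c(k(6*0 - 1), -35) = -1794 - √(-35) = -1794 - I*√35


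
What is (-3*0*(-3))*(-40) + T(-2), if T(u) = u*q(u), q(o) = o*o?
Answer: -8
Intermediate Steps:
q(o) = o**2
T(u) = u**3 (T(u) = u*u**2 = u**3)
(-3*0*(-3))*(-40) + T(-2) = (-3*0*(-3))*(-40) + (-2)**3 = (0*(-3))*(-40) - 8 = 0*(-40) - 8 = 0 - 8 = -8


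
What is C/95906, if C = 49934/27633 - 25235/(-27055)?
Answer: 58522375/2048581794954 ≈ 2.8567e-5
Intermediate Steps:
C = 58522375/21360309 (C = 49934*(1/27633) - 25235*(-1/27055) = 49934/27633 + 721/773 = 58522375/21360309 ≈ 2.7398)
C/95906 = (58522375/21360309)/95906 = (58522375/21360309)*(1/95906) = 58522375/2048581794954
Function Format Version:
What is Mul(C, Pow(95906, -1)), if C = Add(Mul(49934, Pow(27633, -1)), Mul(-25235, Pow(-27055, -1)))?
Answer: Rational(58522375, 2048581794954) ≈ 2.8567e-5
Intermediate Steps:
C = Rational(58522375, 21360309) (C = Add(Mul(49934, Rational(1, 27633)), Mul(-25235, Rational(-1, 27055))) = Add(Rational(49934, 27633), Rational(721, 773)) = Rational(58522375, 21360309) ≈ 2.7398)
Mul(C, Pow(95906, -1)) = Mul(Rational(58522375, 21360309), Pow(95906, -1)) = Mul(Rational(58522375, 21360309), Rational(1, 95906)) = Rational(58522375, 2048581794954)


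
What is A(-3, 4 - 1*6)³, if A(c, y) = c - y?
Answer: -1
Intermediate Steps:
A(-3, 4 - 1*6)³ = (-3 - (4 - 1*6))³ = (-3 - (4 - 6))³ = (-3 - 1*(-2))³ = (-3 + 2)³ = (-1)³ = -1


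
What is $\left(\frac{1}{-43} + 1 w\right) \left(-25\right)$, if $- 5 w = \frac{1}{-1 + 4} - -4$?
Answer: $\frac{2870}{129} \approx 22.248$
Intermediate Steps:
$w = - \frac{13}{15}$ ($w = - \frac{\frac{1}{-1 + 4} - -4}{5} = - \frac{\frac{1}{3} + 4}{5} = \left(- \frac{1}{5}\right) \frac{13}{3} = - \frac{13}{15} \approx -0.86667$)
$\left(\frac{1}{-43} + 1 w\right) \left(-25\right) = \left(\frac{1}{-43} + 1 \left(- \frac{13}{15}\right)\right) \left(-25\right) = \left(- \frac{1}{43} - \frac{13}{15}\right) \left(-25\right) = \left(- \frac{574}{645}\right) \left(-25\right) = \frac{2870}{129}$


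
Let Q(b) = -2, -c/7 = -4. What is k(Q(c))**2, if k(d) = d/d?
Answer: 1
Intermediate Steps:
c = 28 (c = -7*(-4) = 28)
k(d) = 1
k(Q(c))**2 = 1**2 = 1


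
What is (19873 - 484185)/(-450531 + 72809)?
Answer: 232156/188861 ≈ 1.2292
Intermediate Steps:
(19873 - 484185)/(-450531 + 72809) = -464312/(-377722) = -464312*(-1/377722) = 232156/188861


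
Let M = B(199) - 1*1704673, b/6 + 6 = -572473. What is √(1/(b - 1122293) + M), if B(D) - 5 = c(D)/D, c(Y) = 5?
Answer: 2*I*√158664634481434093574/19295239 ≈ 1305.6*I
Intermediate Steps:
b = -3434874 (b = -36 + 6*(-572473) = -36 - 3434838 = -3434874)
B(D) = 5 + 5/D
M = -339228927/199 (M = (5 + 5/199) - 1*1704673 = (5 + 5*(1/199)) - 1704673 = (5 + 5/199) - 1704673 = 1000/199 - 1704673 = -339228927/199 ≈ -1.7047e+6)
√(1/(b - 1122293) + M) = √(1/(-3434874 - 1122293) - 339228927/199) = √(1/(-4557167) - 339228927/199) = √(-1/4557167 - 339228927/199) = √(-1545922871570008/906876233) = 2*I*√158664634481434093574/19295239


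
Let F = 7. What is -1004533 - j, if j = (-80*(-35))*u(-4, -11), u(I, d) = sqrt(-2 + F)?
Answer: -1004533 - 2800*sqrt(5) ≈ -1.0108e+6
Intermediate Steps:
u(I, d) = sqrt(5) (u(I, d) = sqrt(-2 + 7) = sqrt(5))
j = 2800*sqrt(5) (j = (-80*(-35))*sqrt(5) = 2800*sqrt(5) ≈ 6261.0)
-1004533 - j = -1004533 - 2800*sqrt(5)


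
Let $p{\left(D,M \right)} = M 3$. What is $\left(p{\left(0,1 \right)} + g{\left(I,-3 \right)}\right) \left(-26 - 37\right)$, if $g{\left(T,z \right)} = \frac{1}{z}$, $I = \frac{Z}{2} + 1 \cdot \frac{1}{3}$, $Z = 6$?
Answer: $-168$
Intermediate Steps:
$I = \frac{10}{3}$ ($I = \frac{6}{2} + 1 \cdot \frac{1}{3} = 6 \cdot \frac{1}{2} + 1 \cdot \frac{1}{3} = 3 + \frac{1}{3} = \frac{10}{3} \approx 3.3333$)
$p{\left(D,M \right)} = 3 M$
$\left(p{\left(0,1 \right)} + g{\left(I,-3 \right)}\right) \left(-26 - 37\right) = \left(3 \cdot 1 + \frac{1}{-3}\right) \left(-26 - 37\right) = \left(3 - \frac{1}{3}\right) \left(-63\right) = \frac{8}{3} \left(-63\right) = -168$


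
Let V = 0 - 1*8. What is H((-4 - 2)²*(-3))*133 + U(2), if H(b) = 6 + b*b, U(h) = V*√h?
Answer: 1552110 - 8*√2 ≈ 1.5521e+6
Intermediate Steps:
V = -8 (V = 0 - 8 = -8)
U(h) = -8*√h
H(b) = 6 + b²
H((-4 - 2)²*(-3))*133 + U(2) = (6 + ((-4 - 2)²*(-3))²)*133 - 8*√2 = (6 + ((-6)²*(-3))²)*133 - 8*√2 = (6 + (36*(-3))²)*133 - 8*√2 = (6 + (-108)²)*133 - 8*√2 = (6 + 11664)*133 - 8*√2 = 11670*133 - 8*√2 = 1552110 - 8*√2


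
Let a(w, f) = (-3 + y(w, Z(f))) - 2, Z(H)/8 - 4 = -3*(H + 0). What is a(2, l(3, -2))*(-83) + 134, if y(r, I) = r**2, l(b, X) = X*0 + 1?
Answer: 217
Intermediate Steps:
l(b, X) = 1 (l(b, X) = 0 + 1 = 1)
Z(H) = 32 - 24*H (Z(H) = 32 + 8*(-3*(H + 0)) = 32 + 8*(-3*H) = 32 - 24*H)
a(w, f) = -5 + w**2 (a(w, f) = (-3 + w**2) - 2 = -5 + w**2)
a(2, l(3, -2))*(-83) + 134 = (-5 + 2**2)*(-83) + 134 = (-5 + 4)*(-83) + 134 = -1*(-83) + 134 = 83 + 134 = 217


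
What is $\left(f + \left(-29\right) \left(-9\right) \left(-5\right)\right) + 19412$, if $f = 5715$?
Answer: $23822$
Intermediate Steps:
$\left(f + \left(-29\right) \left(-9\right) \left(-5\right)\right) + 19412 = \left(5715 + \left(-29\right) \left(-9\right) \left(-5\right)\right) + 19412 = \left(5715 + 261 \left(-5\right)\right) + 19412 = \left(5715 - 1305\right) + 19412 = 4410 + 19412 = 23822$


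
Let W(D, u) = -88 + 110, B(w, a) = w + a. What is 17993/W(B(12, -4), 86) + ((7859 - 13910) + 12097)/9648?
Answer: 43432369/53064 ≈ 818.49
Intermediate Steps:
B(w, a) = a + w
W(D, u) = 22
17993/W(B(12, -4), 86) + ((7859 - 13910) + 12097)/9648 = 17993/22 + ((7859 - 13910) + 12097)/9648 = 17993*(1/22) + (-6051 + 12097)*(1/9648) = 17993/22 + 6046*(1/9648) = 17993/22 + 3023/4824 = 43432369/53064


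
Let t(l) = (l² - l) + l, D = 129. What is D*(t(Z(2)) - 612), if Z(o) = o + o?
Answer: -76884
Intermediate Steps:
Z(o) = 2*o
t(l) = l²
D*(t(Z(2)) - 612) = 129*((2*2)² - 612) = 129*(4² - 612) = 129*(16 - 612) = 129*(-596) = -76884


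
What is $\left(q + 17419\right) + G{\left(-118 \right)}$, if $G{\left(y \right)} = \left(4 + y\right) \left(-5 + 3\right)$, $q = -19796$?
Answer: $-2149$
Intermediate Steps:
$G{\left(y \right)} = -8 - 2 y$ ($G{\left(y \right)} = \left(4 + y\right) \left(-2\right) = -8 - 2 y$)
$\left(q + 17419\right) + G{\left(-118 \right)} = \left(-19796 + 17419\right) - -228 = -2377 + \left(-8 + 236\right) = -2377 + 228 = -2149$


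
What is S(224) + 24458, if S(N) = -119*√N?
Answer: 24458 - 476*√14 ≈ 22677.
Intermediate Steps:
S(224) + 24458 = -476*√14 + 24458 = 24458 - 476*√14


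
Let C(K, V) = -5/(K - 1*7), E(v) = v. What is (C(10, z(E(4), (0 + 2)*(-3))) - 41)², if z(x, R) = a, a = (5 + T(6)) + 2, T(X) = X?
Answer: 16384/9 ≈ 1820.4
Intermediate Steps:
a = 13 (a = (5 + 6) + 2 = 11 + 2 = 13)
z(x, R) = 13
C(K, V) = -5/(-7 + K) (C(K, V) = -5/(K - 7) = -5/(-7 + K))
(C(10, z(E(4), (0 + 2)*(-3))) - 41)² = (-5/(-7 + 10) - 41)² = (-5/3 - 41)² = (-128/3)² = 16384/9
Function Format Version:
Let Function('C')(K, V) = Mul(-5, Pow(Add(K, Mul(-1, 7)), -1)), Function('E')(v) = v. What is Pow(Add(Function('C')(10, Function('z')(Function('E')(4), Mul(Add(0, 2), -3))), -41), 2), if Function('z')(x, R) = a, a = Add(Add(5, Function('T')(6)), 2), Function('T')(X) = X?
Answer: Rational(16384, 9) ≈ 1820.4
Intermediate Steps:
a = 13 (a = Add(Add(5, 6), 2) = Add(11, 2) = 13)
Function('z')(x, R) = 13
Function('C')(K, V) = Mul(-5, Pow(Add(-7, K), -1)) (Function('C')(K, V) = Mul(-5, Pow(Add(K, -7), -1)) = Mul(-5, Pow(Add(-7, K), -1)))
Pow(Add(Function('C')(10, Function('z')(Function('E')(4), Mul(Add(0, 2), -3))), -41), 2) = Pow(Add(Mul(-5, Pow(Add(-7, 10), -1)), -41), 2) = Pow(Add(Mul(-5, Pow(3, -1)), -41), 2) = Pow(Add(Mul(-5, Rational(1, 3)), -41), 2) = Pow(Add(Rational(-5, 3), -41), 2) = Pow(Rational(-128, 3), 2) = Rational(16384, 9)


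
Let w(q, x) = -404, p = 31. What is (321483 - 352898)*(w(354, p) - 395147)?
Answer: 12426234665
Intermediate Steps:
(321483 - 352898)*(w(354, p) - 395147) = (321483 - 352898)*(-404 - 395147) = -31415*(-395551) = 12426234665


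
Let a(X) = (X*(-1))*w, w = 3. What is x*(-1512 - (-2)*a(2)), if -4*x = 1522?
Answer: 579882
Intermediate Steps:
x = -761/2 (x = -¼*1522 = -761/2 ≈ -380.50)
a(X) = -3*X (a(X) = (X*(-1))*3 = -X*3 = -3*X)
x*(-1512 - (-2)*a(2)) = -761*(-1512 - (-2)*(-3*2))/2 = -761*(-1512 - (-2)*(-6))/2 = -761*(-1512 - 1*12)/2 = -761*(-1512 - 12)/2 = -761/2*(-1524) = 579882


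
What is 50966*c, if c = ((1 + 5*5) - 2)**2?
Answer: 29356416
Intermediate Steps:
c = 576 (c = ((1 + 25) - 2)**2 = (26 - 2)**2 = 24**2 = 576)
50966*c = 50966*576 = 29356416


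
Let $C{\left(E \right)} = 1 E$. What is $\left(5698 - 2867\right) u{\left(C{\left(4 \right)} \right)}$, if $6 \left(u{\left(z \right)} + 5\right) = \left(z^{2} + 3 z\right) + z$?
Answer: $\frac{2831}{3} \approx 943.67$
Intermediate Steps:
$C{\left(E \right)} = E$
$u{\left(z \right)} = -5 + \frac{z^{2}}{6} + \frac{2 z}{3}$ ($u{\left(z \right)} = -5 + \frac{\left(z^{2} + 3 z\right) + z}{6} = -5 + \frac{z^{2} + 4 z}{6} = -5 + \left(\frac{z^{2}}{6} + \frac{2 z}{3}\right) = -5 + \frac{z^{2}}{6} + \frac{2 z}{3}$)
$\left(5698 - 2867\right) u{\left(C{\left(4 \right)} \right)} = \left(5698 - 2867\right) \left(-5 + \frac{4^{2}}{6} + \frac{2}{3} \cdot 4\right) = 2831 \left(-5 + \frac{1}{6} \cdot 16 + \frac{8}{3}\right) = 2831 \left(-5 + \frac{8}{3} + \frac{8}{3}\right) = 2831 \cdot \frac{1}{3} = \frac{2831}{3}$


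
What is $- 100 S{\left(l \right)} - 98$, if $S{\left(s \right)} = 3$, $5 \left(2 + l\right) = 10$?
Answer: $-398$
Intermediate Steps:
$l = 0$ ($l = -2 + \frac{1}{5} \cdot 10 = -2 + 2 = 0$)
$- 100 S{\left(l \right)} - 98 = \left(-100\right) 3 - 98 = -300 - 98 = -398$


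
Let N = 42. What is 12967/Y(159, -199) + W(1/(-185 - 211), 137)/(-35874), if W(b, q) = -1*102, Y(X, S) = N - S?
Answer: 77533790/1440939 ≈ 53.808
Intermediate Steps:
Y(X, S) = 42 - S
W(b, q) = -102
12967/Y(159, -199) + W(1/(-185 - 211), 137)/(-35874) = 12967/(42 - 1*(-199)) - 102/(-35874) = 12967/(42 + 199) - 102*(-1/35874) = 12967/241 + 17/5979 = 77533790/1440939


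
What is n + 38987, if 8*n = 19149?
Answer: 331045/8 ≈ 41381.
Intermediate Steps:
n = 19149/8 (n = (1/8)*19149 = 19149/8 ≈ 2393.6)
n + 38987 = 19149/8 + 38987 = 331045/8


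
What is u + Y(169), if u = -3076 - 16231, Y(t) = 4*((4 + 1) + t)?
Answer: -18611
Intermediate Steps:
Y(t) = 20 + 4*t (Y(t) = 4*(5 + t) = 20 + 4*t)
u = -19307
u + Y(169) = -19307 + (20 + 4*169) = -19307 + (20 + 676) = -19307 + 696 = -18611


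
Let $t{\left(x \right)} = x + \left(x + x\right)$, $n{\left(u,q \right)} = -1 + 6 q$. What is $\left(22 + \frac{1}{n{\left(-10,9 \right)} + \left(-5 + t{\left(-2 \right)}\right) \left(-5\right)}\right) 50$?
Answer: $\frac{59425}{54} \approx 1100.5$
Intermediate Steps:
$t{\left(x \right)} = 3 x$ ($t{\left(x \right)} = x + 2 x = 3 x$)
$\left(22 + \frac{1}{n{\left(-10,9 \right)} + \left(-5 + t{\left(-2 \right)}\right) \left(-5\right)}\right) 50 = \left(22 + \frac{1}{\left(-1 + 6 \cdot 9\right) + \left(-5 + 3 \left(-2\right)\right) \left(-5\right)}\right) 50 = \left(22 + \frac{1}{\left(-1 + 54\right) + \left(-5 - 6\right) \left(-5\right)}\right) 50 = \left(22 + \frac{1}{53 - -55}\right) 50 = \left(22 + \frac{1}{53 + 55}\right) 50 = \left(22 + \frac{1}{108}\right) 50 = \frac{2377}{108} \cdot 50 = \frac{59425}{54}$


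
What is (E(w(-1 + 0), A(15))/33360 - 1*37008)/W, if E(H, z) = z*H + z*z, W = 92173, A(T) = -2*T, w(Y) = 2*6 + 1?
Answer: -41152879/102496376 ≈ -0.40151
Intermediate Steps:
w(Y) = 13 (w(Y) = 12 + 1 = 13)
E(H, z) = z² + H*z (E(H, z) = H*z + z² = z² + H*z)
(E(w(-1 + 0), A(15))/33360 - 1*37008)/W = (((-2*15)*(13 - 2*15))/33360 - 1*37008)/92173 = (-30*(13 - 30)*(1/33360) - 37008)*(1/92173) = (-30*(-17)*(1/33360) - 37008)*(1/92173) = (510*(1/33360) - 37008)*(1/92173) = (17/1112 - 37008)*(1/92173) = -41152879/1112*1/92173 = -41152879/102496376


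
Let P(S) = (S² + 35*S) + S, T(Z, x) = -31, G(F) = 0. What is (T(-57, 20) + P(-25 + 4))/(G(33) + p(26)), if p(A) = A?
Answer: -173/13 ≈ -13.308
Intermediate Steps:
P(S) = S² + 36*S
(T(-57, 20) + P(-25 + 4))/(G(33) + p(26)) = (-31 + (-25 + 4)*(36 + (-25 + 4)))/(0 + 26) = (-31 - 21*(36 - 21))/26 = (-31 - 21*15)*(1/26) = (-31 - 315)*(1/26) = -346*1/26 = -173/13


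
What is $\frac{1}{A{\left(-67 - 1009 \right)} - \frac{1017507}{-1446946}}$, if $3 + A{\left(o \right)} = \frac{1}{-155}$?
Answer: $- \frac{224276630}{516563251} \approx -0.43417$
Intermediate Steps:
$A{\left(o \right)} = - \frac{466}{155}$ ($A{\left(o \right)} = -3 + \frac{1}{-155} = -3 - \frac{1}{155} = - \frac{466}{155}$)
$\frac{1}{A{\left(-67 - 1009 \right)} - \frac{1017507}{-1446946}} = \frac{1}{- \frac{466}{155} - \frac{1017507}{-1446946}} = \frac{1}{- \frac{466}{155} - - \frac{1017507}{1446946}} = \frac{1}{- \frac{466}{155} + \frac{1017507}{1446946}} = \frac{1}{- \frac{516563251}{224276630}} = - \frac{224276630}{516563251}$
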